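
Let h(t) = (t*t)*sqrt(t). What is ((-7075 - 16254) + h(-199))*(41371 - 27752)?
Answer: -317717651 + 539326019*I*sqrt(199) ≈ -3.1772e+8 + 7.6081e+9*I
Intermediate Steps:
h(t) = t**(5/2) (h(t) = t**2*sqrt(t) = t**(5/2))
((-7075 - 16254) + h(-199))*(41371 - 27752) = ((-7075 - 16254) + (-199)**(5/2))*(41371 - 27752) = (-23329 + 39601*I*sqrt(199))*13619 = -317717651 + 539326019*I*sqrt(199)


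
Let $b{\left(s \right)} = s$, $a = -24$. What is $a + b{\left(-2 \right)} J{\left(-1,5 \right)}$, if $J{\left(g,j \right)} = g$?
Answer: $-22$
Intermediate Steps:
$a + b{\left(-2 \right)} J{\left(-1,5 \right)} = -24 - -2 = -24 + 2 = -22$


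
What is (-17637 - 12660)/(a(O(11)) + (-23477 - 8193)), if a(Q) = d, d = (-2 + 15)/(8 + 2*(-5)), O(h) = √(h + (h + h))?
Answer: 60594/63353 ≈ 0.95645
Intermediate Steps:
O(h) = √3*√h (O(h) = √(h + 2*h) = √(3*h) = √3*√h)
d = -13/2 (d = 13/(8 - 10) = 13/(-2) = 13*(-½) = -13/2 ≈ -6.5000)
a(Q) = -13/2
(-17637 - 12660)/(a(O(11)) + (-23477 - 8193)) = (-17637 - 12660)/(-13/2 + (-23477 - 8193)) = -30297/(-13/2 - 31670) = -30297/(-63353/2) = -30297*(-2/63353) = 60594/63353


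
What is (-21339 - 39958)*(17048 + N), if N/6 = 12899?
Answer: -5789011274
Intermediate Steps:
N = 77394 (N = 6*12899 = 77394)
(-21339 - 39958)*(17048 + N) = (-21339 - 39958)*(17048 + 77394) = -61297*94442 = -5789011274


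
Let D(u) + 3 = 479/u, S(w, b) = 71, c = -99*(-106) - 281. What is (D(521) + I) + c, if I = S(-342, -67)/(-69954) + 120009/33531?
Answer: 4160950313589457/407357322018 ≈ 10215.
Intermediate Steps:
c = 10213 (c = 10494 - 281 = 10213)
D(u) = -3 + 479/u
I = 2797576295/781875858 (I = 71/(-69954) + 120009/33531 = 71*(-1/69954) + 120009*(1/33531) = -71/69954 + 40003/11177 = 2797576295/781875858 ≈ 3.5780)
(D(521) + I) + c = ((-3 + 479/521) + 2797576295/781875858) + 10213 = (-1084/521 + 2797576295/781875858) + 10213 = 609983819623/407357322018 + 10213 = 4160950313589457/407357322018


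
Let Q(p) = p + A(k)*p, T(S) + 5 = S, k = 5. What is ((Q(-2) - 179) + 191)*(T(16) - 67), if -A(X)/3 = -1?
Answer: -224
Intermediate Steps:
T(S) = -5 + S
A(X) = 3 (A(X) = -3*(-1) = 3)
Q(p) = 4*p (Q(p) = p + 3*p = 4*p)
((Q(-2) - 179) + 191)*(T(16) - 67) = ((4*(-2) - 179) + 191)*((-5 + 16) - 67) = ((-8 - 179) + 191)*(11 - 67) = (-187 + 191)*(-56) = 4*(-56) = -224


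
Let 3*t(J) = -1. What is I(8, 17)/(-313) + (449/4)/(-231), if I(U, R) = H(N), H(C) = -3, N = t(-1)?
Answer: -137765/289212 ≈ -0.47635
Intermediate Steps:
t(J) = -⅓ (t(J) = (⅓)*(-1) = -⅓)
N = -⅓ ≈ -0.33333
I(U, R) = -3
I(8, 17)/(-313) + (449/4)/(-231) = -3/(-313) + (449/4)/(-231) = -3*(-1/313) + (449*(¼))*(-1/231) = 3/313 + (449/4)*(-1/231) = 3/313 - 449/924 = -137765/289212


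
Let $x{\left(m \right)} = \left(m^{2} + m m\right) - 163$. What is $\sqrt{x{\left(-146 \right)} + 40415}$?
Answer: $2 \sqrt{20721} \approx 287.9$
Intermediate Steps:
$x{\left(m \right)} = -163 + 2 m^{2}$ ($x{\left(m \right)} = \left(m^{2} + m^{2}\right) - 163 = 2 m^{2} - 163 = -163 + 2 m^{2}$)
$\sqrt{x{\left(-146 \right)} + 40415} = \sqrt{\left(-163 + 2 \left(-146\right)^{2}\right) + 40415} = \sqrt{\left(-163 + 2 \cdot 21316\right) + 40415} = \sqrt{\left(-163 + 42632\right) + 40415} = \sqrt{42469 + 40415} = \sqrt{82884} = 2 \sqrt{20721}$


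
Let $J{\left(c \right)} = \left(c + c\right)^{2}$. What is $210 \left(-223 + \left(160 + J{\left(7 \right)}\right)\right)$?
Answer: $27930$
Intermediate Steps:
$J{\left(c \right)} = 4 c^{2}$ ($J{\left(c \right)} = \left(2 c\right)^{2} = 4 c^{2}$)
$210 \left(-223 + \left(160 + J{\left(7 \right)}\right)\right) = 210 \left(-223 + \left(160 + 4 \cdot 7^{2}\right)\right) = 210 \left(-223 + \left(160 + 4 \cdot 49\right)\right) = 210 \left(-223 + \left(160 + 196\right)\right) = 210 \left(-223 + 356\right) = 210 \cdot 133 = 27930$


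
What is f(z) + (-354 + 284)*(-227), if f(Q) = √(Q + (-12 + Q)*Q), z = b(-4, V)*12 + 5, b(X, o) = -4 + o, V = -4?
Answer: 15890 + √9282 ≈ 15986.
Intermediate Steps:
z = -91 (z = (-4 - 4)*12 + 5 = -8*12 + 5 = -96 + 5 = -91)
f(Q) = √(Q + Q*(-12 + Q))
f(z) + (-354 + 284)*(-227) = √(-91*(-11 - 91)) + (-354 + 284)*(-227) = √(-91*(-102)) - 70*(-227) = √9282 + 15890 = 15890 + √9282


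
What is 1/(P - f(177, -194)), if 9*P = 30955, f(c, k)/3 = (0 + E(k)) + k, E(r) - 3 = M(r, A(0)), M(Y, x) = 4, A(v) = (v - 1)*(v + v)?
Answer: 9/36004 ≈ 0.00024997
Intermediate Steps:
A(v) = 2*v*(-1 + v) (A(v) = (-1 + v)*(2*v) = 2*v*(-1 + v))
E(r) = 7 (E(r) = 3 + 4 = 7)
f(c, k) = 21 + 3*k (f(c, k) = 3*((0 + 7) + k) = 3*(7 + k) = 21 + 3*k)
P = 30955/9 (P = (1/9)*30955 = 30955/9 ≈ 3439.4)
1/(P - f(177, -194)) = 1/(30955/9 - (21 + 3*(-194))) = 1/(30955/9 - (21 - 582)) = 1/(30955/9 - 1*(-561)) = 1/(30955/9 + 561) = 1/(36004/9) = 9/36004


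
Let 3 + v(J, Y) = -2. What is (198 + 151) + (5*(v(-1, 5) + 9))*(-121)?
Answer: -2071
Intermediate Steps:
v(J, Y) = -5 (v(J, Y) = -3 - 2 = -5)
(198 + 151) + (5*(v(-1, 5) + 9))*(-121) = (198 + 151) + (5*(-5 + 9))*(-121) = 349 + (5*4)*(-121) = 349 + 20*(-121) = 349 - 2420 = -2071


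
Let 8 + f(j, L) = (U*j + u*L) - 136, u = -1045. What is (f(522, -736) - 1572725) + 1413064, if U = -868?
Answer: 156219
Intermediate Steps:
f(j, L) = -144 - 1045*L - 868*j (f(j, L) = -8 + ((-868*j - 1045*L) - 136) = -8 + ((-1045*L - 868*j) - 136) = -8 + (-136 - 1045*L - 868*j) = -144 - 1045*L - 868*j)
(f(522, -736) - 1572725) + 1413064 = ((-144 - 1045*(-736) - 868*522) - 1572725) + 1413064 = ((-144 + 769120 - 453096) - 1572725) + 1413064 = (315880 - 1572725) + 1413064 = -1256845 + 1413064 = 156219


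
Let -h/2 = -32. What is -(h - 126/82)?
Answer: -2561/41 ≈ -62.463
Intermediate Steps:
h = 64 (h = -2*(-32) = 64)
-(h - 126/82) = -(64 - 126/82) = -(64 - 126*1/82) = -(64 - 63/41) = -1*2561/41 = -2561/41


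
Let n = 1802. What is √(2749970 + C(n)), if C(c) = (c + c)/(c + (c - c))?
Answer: 2*√687493 ≈ 1658.3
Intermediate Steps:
C(c) = 2 (C(c) = (2*c)/(c + 0) = (2*c)/c = 2)
√(2749970 + C(n)) = √(2749970 + 2) = √2749972 = 2*√687493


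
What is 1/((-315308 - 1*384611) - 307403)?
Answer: -1/1007322 ≈ -9.9273e-7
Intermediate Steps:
1/((-315308 - 1*384611) - 307403) = 1/((-315308 - 384611) - 307403) = 1/(-699919 - 307403) = 1/(-1007322) = -1/1007322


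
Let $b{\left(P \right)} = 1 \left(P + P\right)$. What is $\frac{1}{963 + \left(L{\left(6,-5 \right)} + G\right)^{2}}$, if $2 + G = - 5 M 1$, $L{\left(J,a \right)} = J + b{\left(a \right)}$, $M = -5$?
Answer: $\frac{1}{1324} \approx 0.00075529$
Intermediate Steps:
$b{\left(P \right)} = 2 P$ ($b{\left(P \right)} = 1 \cdot 2 P = 2 P$)
$L{\left(J,a \right)} = J + 2 a$
$G = 23$ ($G = -2 + \left(-5\right) \left(-5\right) 1 = -2 + 25 \cdot 1 = -2 + 25 = 23$)
$\frac{1}{963 + \left(L{\left(6,-5 \right)} + G\right)^{2}} = \frac{1}{963 + \left(\left(6 + 2 \left(-5\right)\right) + 23\right)^{2}} = \frac{1}{963 + \left(\left(6 - 10\right) + 23\right)^{2}} = \frac{1}{963 + \left(-4 + 23\right)^{2}} = \frac{1}{963 + 19^{2}} = \frac{1}{963 + 361} = \frac{1}{1324}$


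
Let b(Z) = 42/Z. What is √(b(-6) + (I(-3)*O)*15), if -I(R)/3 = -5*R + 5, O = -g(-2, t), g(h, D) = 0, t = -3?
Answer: I*√7 ≈ 2.6458*I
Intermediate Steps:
O = 0 (O = -1*0 = 0)
I(R) = -15 + 15*R (I(R) = -3*(-5*R + 5) = -3*(5 - 5*R) = -15 + 15*R)
√(b(-6) + (I(-3)*O)*15) = √(42/(-6) + ((-15 + 15*(-3))*0)*15) = √(42*(-⅙) + ((-15 - 45)*0)*15) = √(-7 - 60*0*15) = √(-7 + 0*15) = √(-7 + 0) = √(-7) = I*√7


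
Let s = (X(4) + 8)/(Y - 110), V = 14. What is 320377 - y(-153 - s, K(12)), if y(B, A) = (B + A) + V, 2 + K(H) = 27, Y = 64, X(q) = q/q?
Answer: 14742577/46 ≈ 3.2049e+5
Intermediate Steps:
X(q) = 1
K(H) = 25 (K(H) = -2 + 27 = 25)
s = -9/46 (s = (1 + 8)/(64 - 110) = 9/(-46) = 9*(-1/46) = -9/46 ≈ -0.19565)
y(B, A) = 14 + A + B (y(B, A) = (B + A) + 14 = (A + B) + 14 = 14 + A + B)
320377 - y(-153 - s, K(12)) = 320377 - (14 + 25 + (-153 - 1*(-9/46))) = 320377 - (14 + 25 + (-153 + 9/46)) = 320377 - (14 + 25 - 7029/46) = 320377 - 1*(-5235/46) = 320377 + 5235/46 = 14742577/46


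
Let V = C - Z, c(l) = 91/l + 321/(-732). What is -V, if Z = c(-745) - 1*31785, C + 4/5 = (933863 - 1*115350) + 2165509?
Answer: -109642670591/36356 ≈ -3.0158e+6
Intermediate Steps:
c(l) = -107/244 + 91/l (c(l) = 91/l + 321*(-1/732) = 91/l - 107/244 = -107/244 + 91/l)
C = 14920106/5 (C = -4/5 + ((933863 - 1*115350) + 2165509) = -4/5 + ((933863 - 115350) + 2165509) = -4/5 + (818513 + 2165509) = -4/5 + 2984022 = 14920106/5 ≈ 2.9840e+6)
Z = -5777979219/181780 (Z = (-107/244 + 91/(-745)) - 1*31785 = (-107/244 + 91*(-1/745)) - 31785 = (-107/244 - 91/745) - 31785 = -101919/181780 - 31785 = -5777979219/181780 ≈ -31786.)
V = 109642670591/36356 (V = 14920106/5 - 1*(-5777979219/181780) = 14920106/5 + 5777979219/181780 = 109642670591/36356 ≈ 3.0158e+6)
-V = -1*109642670591/36356 = -109642670591/36356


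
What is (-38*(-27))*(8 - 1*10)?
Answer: -2052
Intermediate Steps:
(-38*(-27))*(8 - 1*10) = 1026*(8 - 10) = 1026*(-2) = -2052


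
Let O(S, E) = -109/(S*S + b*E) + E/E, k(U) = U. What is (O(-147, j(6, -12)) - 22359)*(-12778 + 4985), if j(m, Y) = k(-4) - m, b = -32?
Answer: 3820819768963/21929 ≈ 1.7424e+8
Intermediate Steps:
j(m, Y) = -4 - m
O(S, E) = 1 - 109/(S² - 32*E) (O(S, E) = -109/(S*S - 32*E) + E/E = -109/(S² - 32*E) + 1 = 1 - 109/(S² - 32*E))
(O(-147, j(6, -12)) - 22359)*(-12778 + 4985) = ((-109 + (-147)² - 32*(-4 - 1*6))/((-147)² - 32*(-4 - 1*6)) - 22359)*(-12778 + 4985) = ((-109 + 21609 - 32*(-4 - 6))/(21609 - 32*(-4 - 6)) - 22359)*(-7793) = ((-109 + 21609 - 32*(-10))/(21609 - 32*(-10)) - 22359)*(-7793) = ((-109 + 21609 + 320)/(21609 + 320) - 22359)*(-7793) = (21820/21929 - 22359)*(-7793) = -490288691/21929*(-7793) = 3820819768963/21929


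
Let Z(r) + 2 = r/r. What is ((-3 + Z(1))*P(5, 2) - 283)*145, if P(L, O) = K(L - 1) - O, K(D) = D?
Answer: -42195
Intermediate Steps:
Z(r) = -1 (Z(r) = -2 + r/r = -2 + 1 = -1)
P(L, O) = -1 + L - O (P(L, O) = (L - 1) - O = (-1 + L) - O = -1 + L - O)
((-3 + Z(1))*P(5, 2) - 283)*145 = ((-3 - 1)*(-1 + 5 - 1*2) - 283)*145 = (-4*(-1 + 5 - 2) - 283)*145 = (-4*2 - 283)*145 = (-8 - 283)*145 = -291*145 = -42195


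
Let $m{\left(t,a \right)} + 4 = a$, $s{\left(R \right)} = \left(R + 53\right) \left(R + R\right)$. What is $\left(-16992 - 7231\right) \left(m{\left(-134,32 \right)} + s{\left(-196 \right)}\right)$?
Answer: $-1358522732$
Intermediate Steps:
$s{\left(R \right)} = 2 R \left(53 + R\right)$ ($s{\left(R \right)} = \left(53 + R\right) 2 R = 2 R \left(53 + R\right)$)
$m{\left(t,a \right)} = -4 + a$
$\left(-16992 - 7231\right) \left(m{\left(-134,32 \right)} + s{\left(-196 \right)}\right) = \left(-16992 - 7231\right) \left(\left(-4 + 32\right) + 2 \left(-196\right) \left(53 - 196\right)\right) = - 24223 \left(28 + 2 \left(-196\right) \left(-143\right)\right) = - 24223 \left(28 + 56056\right) = \left(-24223\right) 56084 = -1358522732$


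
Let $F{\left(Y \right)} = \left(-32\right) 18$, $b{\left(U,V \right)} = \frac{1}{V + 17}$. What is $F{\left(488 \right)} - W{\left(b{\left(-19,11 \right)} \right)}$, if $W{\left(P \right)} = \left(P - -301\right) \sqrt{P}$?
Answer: $-576 - \frac{8429 \sqrt{7}}{392} \approx -632.89$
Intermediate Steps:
$b{\left(U,V \right)} = \frac{1}{17 + V}$
$F{\left(Y \right)} = -576$
$W{\left(P \right)} = \sqrt{P} \left(301 + P\right)$ ($W{\left(P \right)} = \left(P + 301\right) \sqrt{P} = \left(301 + P\right) \sqrt{P} = \sqrt{P} \left(301 + P\right)$)
$F{\left(488 \right)} - W{\left(b{\left(-19,11 \right)} \right)} = -576 - \sqrt{\frac{1}{17 + 11}} \left(301 + \frac{1}{17 + 11}\right) = -576 - \sqrt{\frac{1}{28}} \left(301 + \frac{1}{28}\right) = -576 - \frac{301 + \frac{1}{28}}{2 \sqrt{7}} = -576 - \frac{\sqrt{7}}{14} \cdot \frac{8429}{28} = -576 - \frac{8429 \sqrt{7}}{392}$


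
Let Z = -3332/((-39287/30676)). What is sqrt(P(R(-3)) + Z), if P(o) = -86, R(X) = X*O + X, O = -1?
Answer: 25*sqrt(21496922)/2311 ≈ 50.157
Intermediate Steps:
R(X) = 0 (R(X) = X*(-1) + X = -X + X = 0)
Z = 6012496/2311 (Z = -3332/((-39287*1/30676)) = -3332/(-39287/30676) = -3332*(-30676/39287) = 6012496/2311 ≈ 2601.7)
sqrt(P(R(-3)) + Z) = sqrt(-86 + 6012496/2311) = sqrt(5813750/2311) = 25*sqrt(21496922)/2311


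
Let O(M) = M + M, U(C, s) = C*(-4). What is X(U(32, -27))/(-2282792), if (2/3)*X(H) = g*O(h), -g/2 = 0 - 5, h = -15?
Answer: 225/1141396 ≈ 0.00019713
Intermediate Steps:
U(C, s) = -4*C
O(M) = 2*M
g = 10 (g = -2*(0 - 5) = -2*(-5) = 10)
X(H) = -450 (X(H) = 3*(10*(2*(-15)))/2 = 3*(10*(-30))/2 = (3/2)*(-300) = -450)
X(U(32, -27))/(-2282792) = -450/(-2282792) = -450*(-1/2282792) = 225/1141396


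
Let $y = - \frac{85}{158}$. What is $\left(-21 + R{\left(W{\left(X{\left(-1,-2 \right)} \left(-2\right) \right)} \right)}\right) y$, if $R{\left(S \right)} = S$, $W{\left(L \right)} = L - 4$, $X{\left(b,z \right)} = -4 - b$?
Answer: $\frac{1615}{158} \approx 10.222$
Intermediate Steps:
$W{\left(L \right)} = -4 + L$ ($W{\left(L \right)} = L - 4 = -4 + L$)
$y = - \frac{85}{158}$ ($y = \left(-85\right) \frac{1}{158} = - \frac{85}{158} \approx -0.53797$)
$\left(-21 + R{\left(W{\left(X{\left(-1,-2 \right)} \left(-2\right) \right)} \right)}\right) y = \left(-21 - \left(4 - \left(-4 - -1\right) \left(-2\right)\right)\right) \left(- \frac{85}{158}\right) = \left(-21 - \left(4 - \left(-4 + 1\right) \left(-2\right)\right)\right) \left(- \frac{85}{158}\right) = \left(-21 - -2\right) \left(- \frac{85}{158}\right) = \left(-21 + \left(-4 + 6\right)\right) \left(- \frac{85}{158}\right) = \left(-21 + 2\right) \left(- \frac{85}{158}\right) = \left(-19\right) \left(- \frac{85}{158}\right) = \frac{1615}{158}$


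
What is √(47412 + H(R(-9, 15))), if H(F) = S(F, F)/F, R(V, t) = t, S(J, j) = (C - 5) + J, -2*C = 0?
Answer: √426714/3 ≈ 217.74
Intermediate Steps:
C = 0 (C = -½*0 = 0)
S(J, j) = -5 + J (S(J, j) = (0 - 5) + J = -5 + J)
H(F) = (-5 + F)/F
√(47412 + H(R(-9, 15))) = √(47412 + (-5 + 15)/15) = √(47412 + (1/15)*10) = √(47412 + ⅔) = √(142238/3) = √426714/3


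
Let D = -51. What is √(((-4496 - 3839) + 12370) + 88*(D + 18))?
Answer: √1131 ≈ 33.630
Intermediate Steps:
√(((-4496 - 3839) + 12370) + 88*(D + 18)) = √(((-4496 - 3839) + 12370) + 88*(-51 + 18)) = √((-8335 + 12370) + 88*(-33)) = √(4035 - 2904) = √1131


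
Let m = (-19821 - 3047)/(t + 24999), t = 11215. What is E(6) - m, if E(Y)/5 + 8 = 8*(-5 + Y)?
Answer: 11434/18107 ≈ 0.63147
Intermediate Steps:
E(Y) = -240 + 40*Y (E(Y) = -40 + 5*(8*(-5 + Y)) = -40 + 5*(-40 + 8*Y) = -40 + (-200 + 40*Y) = -240 + 40*Y)
m = -11434/18107 (m = (-19821 - 3047)/(11215 + 24999) = -22868/36214 = -22868*1/36214 = -11434/18107 ≈ -0.63147)
E(6) - m = (-240 + 40*6) - 1*(-11434/18107) = (-240 + 240) + 11434/18107 = 0 + 11434/18107 = 11434/18107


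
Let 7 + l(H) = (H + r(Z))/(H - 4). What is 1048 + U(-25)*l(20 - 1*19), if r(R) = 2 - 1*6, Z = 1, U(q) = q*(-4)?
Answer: 448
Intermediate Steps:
U(q) = -4*q
r(R) = -4 (r(R) = 2 - 6 = -4)
l(H) = -6 (l(H) = -7 + (H - 4)/(H - 4) = -7 + (-4 + H)/(-4 + H) = -7 + 1 = -6)
1048 + U(-25)*l(20 - 1*19) = 1048 - 4*(-25)*(-6) = 1048 + 100*(-6) = 1048 - 600 = 448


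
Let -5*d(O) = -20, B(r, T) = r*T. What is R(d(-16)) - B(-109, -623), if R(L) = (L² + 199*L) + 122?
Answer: -66973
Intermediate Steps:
B(r, T) = T*r
d(O) = 4 (d(O) = -⅕*(-20) = 4)
R(L) = 122 + L² + 199*L
R(d(-16)) - B(-109, -623) = (122 + 4² + 199*4) - (-623)*(-109) = (122 + 16 + 796) - 1*67907 = 934 - 67907 = -66973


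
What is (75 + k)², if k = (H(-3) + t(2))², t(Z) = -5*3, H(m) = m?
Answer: 159201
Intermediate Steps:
t(Z) = -15
k = 324 (k = (-3 - 15)² = (-18)² = 324)
(75 + k)² = (75 + 324)² = 399² = 159201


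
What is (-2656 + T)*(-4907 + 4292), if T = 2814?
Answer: -97170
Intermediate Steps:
(-2656 + T)*(-4907 + 4292) = (-2656 + 2814)*(-4907 + 4292) = 158*(-615) = -97170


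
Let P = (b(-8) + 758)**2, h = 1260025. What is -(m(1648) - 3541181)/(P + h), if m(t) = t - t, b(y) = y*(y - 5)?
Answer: 3541181/2003069 ≈ 1.7679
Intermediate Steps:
b(y) = y*(-5 + y)
m(t) = 0
P = 743044 (P = (-8*(-5 - 8) + 758)**2 = (-8*(-13) + 758)**2 = (104 + 758)**2 = 862**2 = 743044)
-(m(1648) - 3541181)/(P + h) = -(0 - 3541181)/(743044 + 1260025) = -(-3541181)/2003069 = -1*(-3541181/2003069) = 3541181/2003069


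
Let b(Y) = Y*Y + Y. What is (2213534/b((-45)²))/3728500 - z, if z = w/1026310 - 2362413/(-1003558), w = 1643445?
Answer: -1557918585607714421362417/393876130356398529112500 ≈ -3.9554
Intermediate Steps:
b(Y) = Y + Y² (b(Y) = Y² + Y = Y + Y²)
z = 203693023167/51498080549 (z = 1643445/1026310 - 2362413/(-1003558) = 1643445*(1/1026310) - 2362413*(-1/1003558) = 328689/205262 + 2362413/1003558 = 203693023167/51498080549 ≈ 3.9554)
(2213534/b((-45)²))/3728500 - z = (2213534/(((-45)²*(1 + (-45)²))))/3728500 - 1*203693023167/51498080549 = (2213534/((2025*(1 + 2025))))*(1/3728500) - 203693023167/51498080549 = (2213534/((2025*2026)))*(1/3728500) - 203693023167/51498080549 = (2213534/4102650)*(1/3728500) - 203693023167/51498080549 = (2213534*(1/4102650))*(1/3728500) - 203693023167/51498080549 = (1106767/2051325)*(1/3728500) - 203693023167/51498080549 = 1106767/7648365262500 - 203693023167/51498080549 = -1557918585607714421362417/393876130356398529112500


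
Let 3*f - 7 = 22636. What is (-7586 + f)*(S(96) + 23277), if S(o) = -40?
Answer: -2672255/3 ≈ -8.9075e+5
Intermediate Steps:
f = 22643/3 (f = 7/3 + (⅓)*22636 = 7/3 + 22636/3 = 22643/3 ≈ 7547.7)
(-7586 + f)*(S(96) + 23277) = (-7586 + 22643/3)*(-40 + 23277) = -115/3*23237 = -2672255/3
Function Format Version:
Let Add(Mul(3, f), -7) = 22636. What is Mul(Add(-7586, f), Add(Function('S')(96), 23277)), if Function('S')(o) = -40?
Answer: Rational(-2672255, 3) ≈ -8.9075e+5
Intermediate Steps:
f = Rational(22643, 3) (f = Add(Rational(7, 3), Mul(Rational(1, 3), 22636)) = Add(Rational(7, 3), Rational(22636, 3)) = Rational(22643, 3) ≈ 7547.7)
Mul(Add(-7586, f), Add(Function('S')(96), 23277)) = Mul(Add(-7586, Rational(22643, 3)), Add(-40, 23277)) = Mul(Rational(-115, 3), 23237) = Rational(-2672255, 3)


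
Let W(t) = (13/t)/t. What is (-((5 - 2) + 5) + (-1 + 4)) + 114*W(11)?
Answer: 877/121 ≈ 7.2479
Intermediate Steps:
W(t) = 13/t²
(-((5 - 2) + 5) + (-1 + 4)) + 114*W(11) = (-((5 - 2) + 5) + (-1 + 4)) + 114*(13/11²) = (-(3 + 5) + 3) + 114*(13*(1/121)) = (-1*8 + 3) + 114*(13/121) = (-8 + 3) + 1482/121 = -5 + 1482/121 = 877/121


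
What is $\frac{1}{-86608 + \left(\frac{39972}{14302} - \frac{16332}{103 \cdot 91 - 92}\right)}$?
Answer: $- \frac{66368431}{5747968372114} \approx -1.1546 \cdot 10^{-5}$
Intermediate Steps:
$\frac{1}{-86608 + \left(\frac{39972}{14302} - \frac{16332}{103 \cdot 91 - 92}\right)} = \frac{1}{-86608 + \left(39972 \cdot \frac{1}{14302} - \frac{16332}{9373 - 92}\right)} = \frac{1}{-86608 + \left(\frac{19986}{7151} - \frac{16332}{9281}\right)} = \frac{1}{-86608 + \frac{68699934}{66368431}} = \frac{1}{- \frac{5747968372114}{66368431}} = - \frac{66368431}{5747968372114}$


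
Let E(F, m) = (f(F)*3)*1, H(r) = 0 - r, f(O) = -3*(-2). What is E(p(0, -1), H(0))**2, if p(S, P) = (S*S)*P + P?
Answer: 324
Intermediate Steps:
f(O) = 6
H(r) = -r
p(S, P) = P + P*S**2 (p(S, P) = S**2*P + P = P*S**2 + P = P + P*S**2)
E(F, m) = 18 (E(F, m) = (6*3)*1 = 18*1 = 18)
E(p(0, -1), H(0))**2 = 18**2 = 324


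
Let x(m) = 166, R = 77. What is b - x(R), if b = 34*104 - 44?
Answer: 3326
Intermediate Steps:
b = 3492 (b = 3536 - 44 = 3492)
b - x(R) = 3492 - 1*166 = 3492 - 166 = 3326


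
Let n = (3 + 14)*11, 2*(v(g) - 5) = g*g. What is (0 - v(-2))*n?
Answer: -1309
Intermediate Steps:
v(g) = 5 + g²/2 (v(g) = 5 + (g*g)/2 = 5 + g²/2)
n = 187 (n = 17*11 = 187)
(0 - v(-2))*n = (0 - (5 + (½)*(-2)²))*187 = (0 - (5 + (½)*4))*187 = (0 - (5 + 2))*187 = (0 - 1*7)*187 = (0 - 7)*187 = -7*187 = -1309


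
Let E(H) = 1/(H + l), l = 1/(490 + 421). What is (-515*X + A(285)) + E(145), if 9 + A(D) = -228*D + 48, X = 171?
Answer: -20211479665/132096 ≈ -1.5301e+5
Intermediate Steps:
A(D) = 39 - 228*D (A(D) = -9 + (-228*D + 48) = -9 + (48 - 228*D) = 39 - 228*D)
l = 1/911 ≈ 0.0010977
E(H) = 1/(1/911 + H) (E(H) = 1/(H + 1/911) = 1/(1/911 + H))
(-515*X + A(285)) + E(145) = (-515*171 + (39 - 228*285)) + 911/(1 + 911*145) = (-88065 + (39 - 64980)) + 911/(1 + 132095) = (-88065 - 64941) + 911/132096 = -153006 + 911*(1/132096) = -153006 + 911/132096 = -20211479665/132096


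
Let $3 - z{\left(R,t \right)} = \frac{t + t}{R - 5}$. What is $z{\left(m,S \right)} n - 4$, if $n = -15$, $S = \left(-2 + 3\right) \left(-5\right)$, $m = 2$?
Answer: $1$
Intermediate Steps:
$S = -5$ ($S = 1 \left(-5\right) = -5$)
$z{\left(R,t \right)} = 3 - \frac{2 t}{-5 + R}$ ($z{\left(R,t \right)} = 3 - \frac{t + t}{R - 5} = 3 - \frac{2 t}{-5 + R}$)
$z{\left(m,S \right)} n - 4 = \frac{-15 - -10 + 3 \cdot 2}{-5 + 2} \left(-15\right) - 4 = \frac{-15 + 10 + 6}{-3} \left(-15\right) - 4 = \left(- \frac{1}{3}\right) 1 \left(-15\right) - 4 = \left(- \frac{1}{3}\right) \left(-15\right) - 4 = 5 - 4 = 1$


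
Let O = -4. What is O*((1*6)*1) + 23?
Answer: -1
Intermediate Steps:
O*((1*6)*1) + 23 = -4*1*6 + 23 = -24 + 23 = -1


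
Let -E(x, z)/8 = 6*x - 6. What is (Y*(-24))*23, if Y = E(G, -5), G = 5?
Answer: 105984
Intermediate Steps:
E(x, z) = 48 - 48*x (E(x, z) = -8*(6*x - 6) = -8*(-6 + 6*x) = 48 - 48*x)
Y = -192 (Y = 48 - 48*5 = 48 - 240 = -192)
(Y*(-24))*23 = -192*(-24)*23 = 4608*23 = 105984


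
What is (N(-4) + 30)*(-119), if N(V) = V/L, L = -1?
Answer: -4046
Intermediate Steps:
N(V) = -V (N(V) = V/(-1) = V*(-1) = -V)
(N(-4) + 30)*(-119) = (-1*(-4) + 30)*(-119) = (4 + 30)*(-119) = 34*(-119) = -4046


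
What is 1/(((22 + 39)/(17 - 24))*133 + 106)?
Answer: -1/1053 ≈ -0.00094967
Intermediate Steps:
1/(((22 + 39)/(17 - 24))*133 + 106) = 1/((61/(-7))*133 + 106) = 1/((61*(-⅐))*133 + 106) = 1/(-61/7*133 + 106) = 1/(-1159 + 106) = 1/(-1053) = -1/1053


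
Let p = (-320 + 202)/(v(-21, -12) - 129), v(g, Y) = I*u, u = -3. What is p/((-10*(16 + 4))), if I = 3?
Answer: -59/13800 ≈ -0.0042754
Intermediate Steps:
v(g, Y) = -9 (v(g, Y) = 3*(-3) = -9)
p = 59/69 (p = (-320 + 202)/(-9 - 129) = -118/(-138) = -118*(-1/138) = 59/69 ≈ 0.85507)
p/((-10*(16 + 4))) = 59/(69*((-10*(16 + 4)))) = 59/(69*((-10*20))) = (59/69)/(-200) = (59/69)*(-1/200) = -59/13800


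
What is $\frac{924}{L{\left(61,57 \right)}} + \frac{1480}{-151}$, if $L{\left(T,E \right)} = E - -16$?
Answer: $\frac{31484}{11023} \approx 2.8562$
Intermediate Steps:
$L{\left(T,E \right)} = 16 + E$ ($L{\left(T,E \right)} = E + 16 = 16 + E$)
$\frac{924}{L{\left(61,57 \right)}} + \frac{1480}{-151} = \frac{924}{16 + 57} + \frac{1480}{-151} = \frac{924}{73} + 1480 \left(- \frac{1}{151}\right) = 924 \cdot \frac{1}{73} - \frac{1480}{151} = \frac{924}{73} - \frac{1480}{151} = \frac{31484}{11023}$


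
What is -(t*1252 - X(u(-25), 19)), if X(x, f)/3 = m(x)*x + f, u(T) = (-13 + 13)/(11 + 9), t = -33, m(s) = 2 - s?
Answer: 41373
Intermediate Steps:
u(T) = 0 (u(T) = 0/20 = 0*(1/20) = 0)
X(x, f) = 3*f + 3*x*(2 - x) (X(x, f) = 3*((2 - x)*x + f) = 3*(x*(2 - x) + f) = 3*(f + x*(2 - x)) = 3*f + 3*x*(2 - x))
-(t*1252 - X(u(-25), 19)) = -(-33*1252 - (3*19 - 3*0*(-2 + 0))) = -(-41316 - (57 - 3*0*(-2))) = -(-41316 - (57 + 0)) = -(-41316 - 1*57) = -(-41316 - 57) = -1*(-41373) = 41373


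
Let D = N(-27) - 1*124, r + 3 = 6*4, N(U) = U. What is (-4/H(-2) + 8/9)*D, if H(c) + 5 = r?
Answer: -3473/36 ≈ -96.472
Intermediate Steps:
r = 21 (r = -3 + 6*4 = -3 + 24 = 21)
H(c) = 16 (H(c) = -5 + 21 = 16)
D = -151 (D = -27 - 1*124 = -27 - 124 = -151)
(-4/H(-2) + 8/9)*D = (-4/16 + 8/9)*(-151) = (-4*1/16 + 8*(⅑))*(-151) = (-¼ + 8/9)*(-151) = (23/36)*(-151) = -3473/36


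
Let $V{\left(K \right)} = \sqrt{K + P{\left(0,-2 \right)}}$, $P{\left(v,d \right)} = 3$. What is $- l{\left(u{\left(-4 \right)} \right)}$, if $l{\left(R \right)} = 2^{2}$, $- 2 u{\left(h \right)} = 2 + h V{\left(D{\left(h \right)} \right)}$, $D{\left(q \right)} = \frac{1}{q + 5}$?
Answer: $-4$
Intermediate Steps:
$D{\left(q \right)} = \frac{1}{5 + q}$
$V{\left(K \right)} = \sqrt{3 + K}$ ($V{\left(K \right)} = \sqrt{K + 3} = \sqrt{3 + K}$)
$u{\left(h \right)} = -1 - \frac{h \sqrt{3 + \frac{1}{5 + h}}}{2}$ ($u{\left(h \right)} = - \frac{2 + h \sqrt{3 + \frac{1}{5 + h}}}{2} = -1 - \frac{h \sqrt{3 + \frac{1}{5 + h}}}{2}$)
$l{\left(R \right)} = 4$
$- l{\left(u{\left(-4 \right)} \right)} = \left(-1\right) 4 = -4$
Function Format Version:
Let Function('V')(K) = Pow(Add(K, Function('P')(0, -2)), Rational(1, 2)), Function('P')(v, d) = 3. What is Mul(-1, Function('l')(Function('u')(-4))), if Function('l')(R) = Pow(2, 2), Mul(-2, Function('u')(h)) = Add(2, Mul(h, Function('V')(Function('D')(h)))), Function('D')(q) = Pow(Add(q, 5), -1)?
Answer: -4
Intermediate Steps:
Function('D')(q) = Pow(Add(5, q), -1)
Function('V')(K) = Pow(Add(3, K), Rational(1, 2)) (Function('V')(K) = Pow(Add(K, 3), Rational(1, 2)) = Pow(Add(3, K), Rational(1, 2)))
Function('u')(h) = Add(-1, Mul(Rational(-1, 2), h, Pow(Add(3, Pow(Add(5, h), -1)), Rational(1, 2)))) (Function('u')(h) = Mul(Rational(-1, 2), Add(2, Mul(h, Pow(Add(3, Pow(Add(5, h), -1)), Rational(1, 2))))) = Add(-1, Mul(Rational(-1, 2), h, Pow(Add(3, Pow(Add(5, h), -1)), Rational(1, 2)))))
Function('l')(R) = 4
Mul(-1, Function('l')(Function('u')(-4))) = Mul(-1, 4) = -4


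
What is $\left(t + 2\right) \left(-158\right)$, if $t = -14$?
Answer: $1896$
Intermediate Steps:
$\left(t + 2\right) \left(-158\right) = \left(-14 + 2\right) \left(-158\right) = \left(-12\right) \left(-158\right) = 1896$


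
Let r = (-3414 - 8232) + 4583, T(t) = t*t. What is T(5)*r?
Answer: -176575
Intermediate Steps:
T(t) = t**2
r = -7063 (r = -11646 + 4583 = -7063)
T(5)*r = 5**2*(-7063) = 25*(-7063) = -176575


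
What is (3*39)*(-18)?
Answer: -2106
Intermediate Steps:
(3*39)*(-18) = 117*(-18) = -2106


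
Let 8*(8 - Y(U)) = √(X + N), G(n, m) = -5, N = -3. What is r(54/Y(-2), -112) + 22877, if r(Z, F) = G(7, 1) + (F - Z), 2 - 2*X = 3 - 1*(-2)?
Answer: 186599464/8201 - 1296*I*√2/8201 ≈ 22753.0 - 0.22349*I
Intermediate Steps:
X = -3/2 (X = 1 - (3 - 1*(-2))/2 = 1 - (3 + 2)/2 = 1 - ½*5 = 1 - 5/2 = -3/2 ≈ -1.5000)
Y(U) = 8 - 3*I*√2/16 (Y(U) = 8 - √(-3/2 - 3)/8 = 8 - 3*I*√2/16)
r(Z, F) = -5 + F - Z (r(Z, F) = -5 + (F - Z) = -5 + F - Z)
r(54/Y(-2), -112) + 22877 = (-5 - 112 - 54/(8 - 3*I*√2/16)) + 22877 = (-117 - 54/(8 - 3*I*√2/16)) + 22877 = 22760 - 54/(8 - 3*I*√2/16)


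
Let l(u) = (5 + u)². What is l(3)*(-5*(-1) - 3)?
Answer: 128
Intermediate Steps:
l(3)*(-5*(-1) - 3) = (5 + 3)²*(-5*(-1) - 3) = 8²*(5 - 3) = 64*2 = 128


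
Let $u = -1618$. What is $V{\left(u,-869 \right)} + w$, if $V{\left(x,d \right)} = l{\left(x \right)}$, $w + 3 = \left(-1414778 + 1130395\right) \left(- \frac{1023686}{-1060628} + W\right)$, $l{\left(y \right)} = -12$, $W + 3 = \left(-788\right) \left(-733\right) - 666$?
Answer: $- \frac{87009031941969549}{530314} \approx -1.6407 \cdot 10^{11}$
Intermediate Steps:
$W = 576935$ ($W = -3 - -576938 = -3 + \left(577604 - 666\right) = -3 + 576938 = 576935$)
$w = - \frac{87009031935605781}{530314}$ ($w = -3 + \left(-1414778 + 1130395\right) \left(- \frac{1023686}{-1060628} + 576935\right) = -3 - 284383 \left(\left(-1023686\right) \left(- \frac{1}{1060628}\right) + 576935\right) = -3 - 284383 \left(\frac{511843}{530314} + 576935\right) = -3 - \frac{87009031934014839}{530314} = - \frac{87009031935605781}{530314} \approx -1.6407 \cdot 10^{11}$)
$V{\left(x,d \right)} = -12$
$V{\left(u,-869 \right)} + w = -12 - \frac{87009031935605781}{530314} = - \frac{87009031941969549}{530314}$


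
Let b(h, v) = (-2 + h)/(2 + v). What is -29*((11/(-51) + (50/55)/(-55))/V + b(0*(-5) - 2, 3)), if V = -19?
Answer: 13393099/586245 ≈ 22.846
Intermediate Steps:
b(h, v) = (-2 + h)/(2 + v)
-29*((11/(-51) + (50/55)/(-55))/V + b(0*(-5) - 2, 3)) = -29*((11/(-51) + (50/55)/(-55))/(-19) + (-2 + (0*(-5) - 2))/(2 + 3)) = -29*((11*(-1/51) + (50*(1/55))*(-1/55))*(-1/19) + (-2 + (0 - 2))/5) = -29*((-11/51 + (10/11)*(-1/55))*(-1/19) + (-2 - 2)/5) = -29*((-11/51 - 2/121)*(-1/19) + (⅕)*(-4)) = -29*(-1433/6171*(-1/19) - ⅘) = -29*(1433/117249 - ⅘) = -29*(-461831/586245) = 13393099/586245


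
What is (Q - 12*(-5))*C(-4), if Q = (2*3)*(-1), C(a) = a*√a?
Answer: -432*I ≈ -432.0*I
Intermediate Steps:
C(a) = a^(3/2)
Q = -6 (Q = 6*(-1) = -6)
(Q - 12*(-5))*C(-4) = (-6 - 12*(-5))*(-4)^(3/2) = (-6 + 60)*(-8*I) = 54*(-8*I) = -432*I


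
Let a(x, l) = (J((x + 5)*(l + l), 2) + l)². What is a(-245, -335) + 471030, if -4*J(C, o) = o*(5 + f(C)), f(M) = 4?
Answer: 2345161/4 ≈ 5.8629e+5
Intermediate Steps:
J(C, o) = -9*o/4 (J(C, o) = -o*(5 + 4)/4 = -o*9/4 = -9*o/4)
a(x, l) = (-9/2 + l)² (a(x, l) = (-9/4*2 + l)² = (-9/2 + l)²)
a(-245, -335) + 471030 = (-9 + 2*(-335))²/4 + 471030 = (-9 - 670)²/4 + 471030 = (¼)*(-679)² + 471030 = (¼)*461041 + 471030 = 461041/4 + 471030 = 2345161/4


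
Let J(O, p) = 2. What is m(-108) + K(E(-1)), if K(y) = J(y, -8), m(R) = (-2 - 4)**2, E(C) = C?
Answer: 38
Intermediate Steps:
m(R) = 36 (m(R) = (-6)**2 = 36)
K(y) = 2
m(-108) + K(E(-1)) = 36 + 2 = 38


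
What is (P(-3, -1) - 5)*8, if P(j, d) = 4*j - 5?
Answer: -176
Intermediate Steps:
P(j, d) = -5 + 4*j
(P(-3, -1) - 5)*8 = ((-5 + 4*(-3)) - 5)*8 = ((-5 - 12) - 5)*8 = (-17 - 5)*8 = -22*8 = -176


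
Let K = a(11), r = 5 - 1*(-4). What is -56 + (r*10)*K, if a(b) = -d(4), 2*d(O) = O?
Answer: -236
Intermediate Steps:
d(O) = O/2
r = 9 (r = 5 + 4 = 9)
a(b) = -2 (a(b) = -4/2 = -1*2 = -2)
K = -2
-56 + (r*10)*K = -56 + (9*10)*(-2) = -56 + 90*(-2) = -56 - 180 = -236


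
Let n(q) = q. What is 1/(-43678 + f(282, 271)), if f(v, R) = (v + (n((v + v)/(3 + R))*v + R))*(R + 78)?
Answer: 137/48210579 ≈ 2.8417e-6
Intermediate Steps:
f(v, R) = (78 + R)*(R + v + 2*v**2/(3 + R)) (f(v, R) = (v + (((v + v)/(3 + R))*v + R))*(R + 78) = (v + (((2*v)/(3 + R))*v + R))*(78 + R) = (v + ((2*v/(3 + R))*v + R))*(78 + R) = (v + (2*v**2/(3 + R) + R))*(78 + R) = (v + (R + 2*v**2/(3 + R)))*(78 + R) = (R + v + 2*v**2/(3 + R))*(78 + R) = (78 + R)*(R + v + 2*v**2/(3 + R)))
1/(-43678 + f(282, 271)) = 1/(-43678 + (156*282**2 + (3 + 271)*(271**2 + 78*271 + 78*282 + 271*282) + 2*271*282**2)/(3 + 271)) = 1/(-43678 + (156*79524 + 274*(73441 + 21138 + 21996 + 76422) + 2*271*79524)/274) = 1/(-43678 + (12405744 + 274*192997 + 43102008)/274) = 1/(-43678 + (12405744 + 52881178 + 43102008)/274) = 1/(-43678 + (1/274)*108388930) = 1/(-43678 + 54194465/137) = 1/(48210579/137) = 137/48210579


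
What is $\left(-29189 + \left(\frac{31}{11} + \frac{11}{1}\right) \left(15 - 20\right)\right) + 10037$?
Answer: $- \frac{211432}{11} \approx -19221.0$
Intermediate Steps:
$\left(-29189 + \left(\frac{31}{11} + \frac{11}{1}\right) \left(15 - 20\right)\right) + 10037 = \left(-29189 + \left(31 \cdot \frac{1}{11} + 11 \cdot 1\right) \left(-5\right)\right) + 10037 = \left(-29189 + \left(\frac{31}{11} + 11\right) \left(-5\right)\right) + 10037 = \left(-29189 + \frac{152}{11} \left(-5\right)\right) + 10037 = \left(-29189 - \frac{760}{11}\right) + 10037 = - \frac{321839}{11} + 10037 = - \frac{211432}{11}$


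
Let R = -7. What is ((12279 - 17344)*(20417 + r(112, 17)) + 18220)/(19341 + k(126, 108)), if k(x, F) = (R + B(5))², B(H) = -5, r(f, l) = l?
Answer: -6898666/1299 ≈ -5310.8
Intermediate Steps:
k(x, F) = 144 (k(x, F) = (-7 - 5)² = (-12)² = 144)
((12279 - 17344)*(20417 + r(112, 17)) + 18220)/(19341 + k(126, 108)) = ((12279 - 17344)*(20417 + 17) + 18220)/(19341 + 144) = (-5065*20434 + 18220)/19485 = (-103498210 + 18220)*(1/19485) = -103479990*1/19485 = -6898666/1299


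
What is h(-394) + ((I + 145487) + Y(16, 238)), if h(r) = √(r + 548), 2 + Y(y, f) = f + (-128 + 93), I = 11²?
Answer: 145809 + √154 ≈ 1.4582e+5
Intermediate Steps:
I = 121
Y(y, f) = -37 + f (Y(y, f) = -2 + (f + (-128 + 93)) = -2 + (f - 35) = -2 + (-35 + f) = -37 + f)
h(r) = √(548 + r)
h(-394) + ((I + 145487) + Y(16, 238)) = √(548 - 394) + ((121 + 145487) + (-37 + 238)) = √154 + (145608 + 201) = √154 + 145809 = 145809 + √154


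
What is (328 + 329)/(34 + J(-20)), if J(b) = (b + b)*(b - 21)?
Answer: 73/186 ≈ 0.39247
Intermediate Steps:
J(b) = 2*b*(-21 + b) (J(b) = (2*b)*(-21 + b) = 2*b*(-21 + b))
(328 + 329)/(34 + J(-20)) = (328 + 329)/(34 + 2*(-20)*(-21 - 20)) = 657/(34 + 2*(-20)*(-41)) = 657/(34 + 1640) = 657/1674 = 657*(1/1674) = 73/186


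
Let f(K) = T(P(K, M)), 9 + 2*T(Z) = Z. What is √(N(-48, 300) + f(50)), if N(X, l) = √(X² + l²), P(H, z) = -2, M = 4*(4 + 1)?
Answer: √(-22 + 48*√641)/2 ≈ 17.272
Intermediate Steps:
M = 20 (M = 4*5 = 20)
T(Z) = -9/2 + Z/2
f(K) = -11/2 (f(K) = -9/2 + (½)*(-2) = -9/2 - 1 = -11/2)
√(N(-48, 300) + f(50)) = √(√((-48)² + 300²) - 11/2) = √(√(2304 + 90000) - 11/2) = √(√92304 - 11/2) = √(12*√641 - 11/2) = √(-11/2 + 12*√641)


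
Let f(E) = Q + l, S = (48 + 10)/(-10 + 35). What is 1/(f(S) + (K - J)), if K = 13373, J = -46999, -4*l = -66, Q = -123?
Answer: 2/120531 ≈ 1.6593e-5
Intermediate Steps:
l = 33/2 (l = -¼*(-66) = 33/2 ≈ 16.500)
S = 58/25 ≈ 2.3200
f(E) = -213/2 (f(E) = -123 + 33/2 = -213/2)
1/(f(S) + (K - J)) = 1/(-213/2 + (13373 - 1*(-46999))) = 1/(-213/2 + (13373 + 46999)) = 1/(-213/2 + 60372) = 1/(120531/2) = 2/120531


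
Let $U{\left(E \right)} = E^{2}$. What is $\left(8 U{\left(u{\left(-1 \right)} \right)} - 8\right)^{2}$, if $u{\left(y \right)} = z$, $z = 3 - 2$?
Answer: $0$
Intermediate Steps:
$z = 1$
$u{\left(y \right)} = 1$
$\left(8 U{\left(u{\left(-1 \right)} \right)} - 8\right)^{2} = \left(8 \cdot 1^{2} - 8\right)^{2} = \left(8 \cdot 1 - 8\right)^{2} = \left(8 - 8\right)^{2} = 0^{2} = 0$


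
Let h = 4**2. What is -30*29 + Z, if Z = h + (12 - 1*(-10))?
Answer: -832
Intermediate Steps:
h = 16
Z = 38 (Z = 16 + (12 - 1*(-10)) = 16 + (12 + 10) = 16 + 22 = 38)
-30*29 + Z = -30*29 + 38 = -870 + 38 = -832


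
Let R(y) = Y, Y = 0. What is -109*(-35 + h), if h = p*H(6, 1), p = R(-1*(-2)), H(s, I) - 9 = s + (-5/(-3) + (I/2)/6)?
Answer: 3815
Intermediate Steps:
H(s, I) = 32/3 + s + I/12 (H(s, I) = 9 + (s + (-5/(-3) + (I/2)/6)) = 9 + (s + (-5*(-⅓) + (I*(½))*(⅙))) = 9 + (s + (5/3 + (I/2)*(⅙))) = 9 + (s + (5/3 + I/12)) = 9 + (5/3 + s + I/12) = 32/3 + s + I/12)
R(y) = 0
p = 0
h = 0 (h = 0*(32/3 + 6 + (1/12)*1) = 0*(32/3 + 6 + 1/12) = 0*(67/4) = 0)
-109*(-35 + h) = -109*(-35 + 0) = -109*(-35) = 3815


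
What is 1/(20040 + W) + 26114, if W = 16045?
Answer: 942323691/36085 ≈ 26114.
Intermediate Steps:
1/(20040 + W) + 26114 = 1/(20040 + 16045) + 26114 = 1/36085 + 26114 = 942323691/36085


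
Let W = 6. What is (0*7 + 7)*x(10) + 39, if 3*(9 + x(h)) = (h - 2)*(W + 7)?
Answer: 656/3 ≈ 218.67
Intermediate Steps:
x(h) = -53/3 + 13*h/3 (x(h) = -9 + ((h - 2)*(6 + 7))/3 = -9 + ((-2 + h)*13)/3 = -9 + (-26 + 13*h)/3 = -9 + (-26/3 + 13*h/3) = -53/3 + 13*h/3)
(0*7 + 7)*x(10) + 39 = (0*7 + 7)*(-53/3 + (13/3)*10) + 39 = (0 + 7)*(-53/3 + 130/3) + 39 = 7*(77/3) + 39 = 539/3 + 39 = 656/3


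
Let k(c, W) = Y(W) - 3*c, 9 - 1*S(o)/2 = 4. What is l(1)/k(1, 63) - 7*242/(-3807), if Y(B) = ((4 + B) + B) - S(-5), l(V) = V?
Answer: 22445/49491 ≈ 0.45352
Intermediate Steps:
S(o) = 10 (S(o) = 18 - 2*4 = 18 - 8 = 10)
Y(B) = -6 + 2*B (Y(B) = ((4 + B) + B) - 1*10 = (4 + 2*B) - 10 = -6 + 2*B)
k(c, W) = -6 - 3*c + 2*W (k(c, W) = (-6 + 2*W) - 3*c = -6 - 3*c + 2*W)
l(1)/k(1, 63) - 7*242/(-3807) = 1/(-6 - 3*1 + 2*63) - 7*242/(-3807) = 1/(-6 - 3 + 126) - 1694*(-1/3807) = 1/117 + 1694/3807 = 22445/49491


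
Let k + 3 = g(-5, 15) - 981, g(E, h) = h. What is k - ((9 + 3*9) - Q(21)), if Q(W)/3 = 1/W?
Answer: -7034/7 ≈ -1004.9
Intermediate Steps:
Q(W) = 3/W
k = -969 (k = -3 + (15 - 981) = -3 - 966 = -969)
k - ((9 + 3*9) - Q(21)) = -969 - ((9 + 3*9) - 3/21) = -969 - ((9 + 27) - 3/21) = -969 - (36 - 1*⅐) = -969 - (36 - ⅐) = -969 - 1*251/7 = -969 - 251/7 = -7034/7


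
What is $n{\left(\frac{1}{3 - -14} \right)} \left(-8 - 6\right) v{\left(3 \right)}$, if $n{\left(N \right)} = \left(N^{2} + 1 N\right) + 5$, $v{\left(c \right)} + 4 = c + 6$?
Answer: $- \frac{102410}{289} \approx -354.36$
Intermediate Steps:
$v{\left(c \right)} = 2 + c$ ($v{\left(c \right)} = -4 + \left(c + 6\right) = -4 + \left(6 + c\right) = 2 + c$)
$n{\left(N \right)} = 5 + N + N^{2}$ ($n{\left(N \right)} = \left(N^{2} + N\right) + 5 = \left(N + N^{2}\right) + 5 = 5 + N + N^{2}$)
$n{\left(\frac{1}{3 - -14} \right)} \left(-8 - 6\right) v{\left(3 \right)} = \left(5 + \frac{1}{3 - -14} + \left(\frac{1}{3 - -14}\right)^{2}\right) \left(-8 - 6\right) \left(2 + 3\right) = \left(5 + \frac{1}{3 + \left(-2 + 16\right)} + \left(\frac{1}{3 + \left(-2 + 16\right)}\right)^{2}\right) \left(-8 - 6\right) 5 = \left(5 + \frac{1}{3 + 14} + \left(\frac{1}{3 + 14}\right)^{2}\right) \left(-14\right) 5 = \left(5 + \frac{1}{17} + \left(\frac{1}{17}\right)^{2}\right) \left(-14\right) 5 = \left(5 + \frac{1}{17} + \frac{1}{289}\right) \left(-14\right) 5 = \frac{1463}{289} \left(-14\right) 5 = \left(- \frac{20482}{289}\right) 5 = - \frac{102410}{289}$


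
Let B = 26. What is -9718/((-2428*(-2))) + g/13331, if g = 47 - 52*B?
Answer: -67943869/32367668 ≈ -2.0991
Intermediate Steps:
g = -1305 (g = 47 - 52*26 = 47 - 1352 = -1305)
-9718/((-2428*(-2))) + g/13331 = -9718/((-2428*(-2))) - 1305/13331 = -9718/4856 - 1305*1/13331 = -9718*1/4856 - 1305/13331 = -4859/2428 - 1305/13331 = -67943869/32367668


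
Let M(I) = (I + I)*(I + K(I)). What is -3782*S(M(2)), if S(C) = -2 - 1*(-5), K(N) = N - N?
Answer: -11346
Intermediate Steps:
K(N) = 0
M(I) = 2*I**2 (M(I) = (I + I)*(I + 0) = (2*I)*I = 2*I**2)
S(C) = 3 (S(C) = -2 + 5 = 3)
-3782*S(M(2)) = -3782*3 = -11346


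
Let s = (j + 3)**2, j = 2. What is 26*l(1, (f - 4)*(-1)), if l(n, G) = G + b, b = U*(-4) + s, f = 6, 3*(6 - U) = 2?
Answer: 130/3 ≈ 43.333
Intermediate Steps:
U = 16/3 (U = 6 - 1/3*2 = 6 - 2/3 = 16/3 ≈ 5.3333)
s = 25 (s = (2 + 3)**2 = 5**2 = 25)
b = 11/3 (b = (16/3)*(-4) + 25 = -64/3 + 25 = 11/3 ≈ 3.6667)
l(n, G) = 11/3 + G (l(n, G) = G + 11/3 = 11/3 + G)
26*l(1, (f - 4)*(-1)) = 26*(11/3 + (6 - 4)*(-1)) = 26*(11/3 + 2*(-1)) = 26*(11/3 - 2) = 26*(5/3) = 130/3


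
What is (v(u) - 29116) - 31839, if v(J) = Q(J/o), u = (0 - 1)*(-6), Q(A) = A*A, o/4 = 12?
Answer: -3901119/64 ≈ -60955.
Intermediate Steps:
o = 48 (o = 4*12 = 48)
Q(A) = A²
u = 6 (u = -1*(-6) = 6)
v(J) = J²/2304 (v(J) = (J/48)² = J²/2304)
(v(u) - 29116) - 31839 = ((1/2304)*6² - 29116) - 31839 = ((1/2304)*36 - 29116) - 31839 = (1/64 - 29116) - 31839 = -1863423/64 - 31839 = -3901119/64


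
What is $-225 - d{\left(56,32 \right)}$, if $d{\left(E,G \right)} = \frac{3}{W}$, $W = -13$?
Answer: $- \frac{2922}{13} \approx -224.77$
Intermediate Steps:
$d{\left(E,G \right)} = - \frac{3}{13}$ ($d{\left(E,G \right)} = \frac{3}{-13} = 3 \left(- \frac{1}{13}\right) = - \frac{3}{13}$)
$-225 - d{\left(56,32 \right)} = -225 - - \frac{3}{13} = -225 + \frac{3}{13} = - \frac{2922}{13}$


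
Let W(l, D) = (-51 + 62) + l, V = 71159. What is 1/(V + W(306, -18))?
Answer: 1/71476 ≈ 1.3991e-5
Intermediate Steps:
W(l, D) = 11 + l
1/(V + W(306, -18)) = 1/(71159 + (11 + 306)) = 1/(71159 + 317) = 1/71476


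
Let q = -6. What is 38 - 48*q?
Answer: 326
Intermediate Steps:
38 - 48*q = 38 - 48*(-6) = 38 + 288 = 326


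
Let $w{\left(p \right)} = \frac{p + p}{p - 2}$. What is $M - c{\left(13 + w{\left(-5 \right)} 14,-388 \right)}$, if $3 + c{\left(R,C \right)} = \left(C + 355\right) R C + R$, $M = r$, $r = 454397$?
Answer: $31835$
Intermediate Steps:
$M = 454397$
$w{\left(p \right)} = \frac{2 p}{-2 + p}$
$c{\left(R,C \right)} = -3 + R + C R \left(355 + C\right)$ ($c{\left(R,C \right)} = -3 + \left(\left(C + 355\right) R C + R\right) = -3 + \left(\left(355 + C\right) R C + R\right) = -3 + \left(R \left(355 + C\right) C + R\right) = -3 + \left(C R \left(355 + C\right) + R\right) = -3 + \left(R + C R \left(355 + C\right)\right) = -3 + R + C R \left(355 + C\right)$)
$M - c{\left(13 + w{\left(-5 \right)} 14,-388 \right)} = 454397 - \left(-3 + \left(13 + 2 \left(-5\right) \frac{1}{-2 - 5} \cdot 14\right) + \left(13 + 2 \left(-5\right) \frac{1}{-2 - 5} \cdot 14\right) \left(-388\right)^{2} + 355 \left(-388\right) \left(13 + 2 \left(-5\right) \frac{1}{-2 - 5} \cdot 14\right)\right) = 454397 - \left(-3 + \left(13 + 2 \left(-5\right) \frac{1}{-7} \cdot 14\right) + \left(13 + 2 \left(-5\right) \frac{1}{-7} \cdot 14\right) 150544 + 355 \left(-388\right) \left(13 + 2 \left(-5\right) \frac{1}{-7} \cdot 14\right)\right) = 454397 - \left(-3 + \left(13 + 2 \left(-5\right) \left(- \frac{1}{7}\right) 14\right) + \left(13 + 2 \left(-5\right) \left(- \frac{1}{7}\right) 14\right) 150544 + 355 \left(-388\right) \left(13 + 2 \left(-5\right) \left(- \frac{1}{7}\right) 14\right)\right) = 454397 - \left(-3 + \left(13 + \frac{10}{7} \cdot 14\right) + \left(13 + \frac{10}{7} \cdot 14\right) 150544 + 355 \left(-388\right) \left(13 + \frac{10}{7} \cdot 14\right)\right) = 454397 - \left(-3 + \left(13 + 20\right) + \left(13 + 20\right) 150544 + 355 \left(-388\right) \left(13 + 20\right)\right) = 454397 - \left(-3 + 33 + 33 \cdot 150544 + 355 \left(-388\right) 33\right) = 454397 - \left(-3 + 33 + 4967952 - 4545420\right) = 454397 - 422562 = 31835$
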